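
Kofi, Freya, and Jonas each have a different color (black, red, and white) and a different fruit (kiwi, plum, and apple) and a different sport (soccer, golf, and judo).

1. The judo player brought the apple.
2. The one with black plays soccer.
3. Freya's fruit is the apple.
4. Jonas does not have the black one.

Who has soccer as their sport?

Kofi

With clues 1–3, Freya is impossible for the one with sport soccer.
With clues 1–4, Jonas is impossible for the one with sport soccer.
That leaves Kofi.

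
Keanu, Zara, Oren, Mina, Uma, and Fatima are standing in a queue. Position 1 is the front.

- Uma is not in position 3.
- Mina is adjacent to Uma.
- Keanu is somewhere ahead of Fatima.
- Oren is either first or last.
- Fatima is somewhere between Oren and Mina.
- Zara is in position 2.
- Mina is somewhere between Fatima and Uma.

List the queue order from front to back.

Oren, Zara, Keanu, Fatima, Mina, Uma

From clue 1: Uma is in {1,2,4,5,6}.
From clues 1–3: Keanu is in {1,2,3,4,5}.
From clues 1–4: Oren is in {1,6}.
From clues 1–6: Zara → position 2.
From clues 1–7: Oren → position 1, Keanu → position 3, Fatima → position 4, Mina → position 5, Uma → position 6.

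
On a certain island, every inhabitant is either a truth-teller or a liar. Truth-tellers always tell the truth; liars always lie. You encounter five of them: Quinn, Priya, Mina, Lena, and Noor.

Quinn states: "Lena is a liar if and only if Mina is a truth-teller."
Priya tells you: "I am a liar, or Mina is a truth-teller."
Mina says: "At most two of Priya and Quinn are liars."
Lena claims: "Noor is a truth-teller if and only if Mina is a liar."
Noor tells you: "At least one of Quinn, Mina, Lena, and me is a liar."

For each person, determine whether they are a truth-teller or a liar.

Quinn: truth-teller, Priya: truth-teller, Mina: truth-teller, Lena: liar, Noor: truth-teller

Regardless of anyone's role, Mina's statement is true, so Mina is a truth-teller.
With that fixed, Priya's statement is true, so Priya is a truth-teller.
Consider Quinn. Suppose Quinn is a liar.
Then no assignment of the remaining roles makes every statement match its speaker's type — contradiction.
So Quinn is a truth-teller.
Consider Lena. Suppose Lena is a truth-teller.
Then Quinn's statement comes out false, contradicting Quinn being a truth-teller.
So Lena is a liar.
With that fixed, Noor's statement is true, so Noor is a truth-teller.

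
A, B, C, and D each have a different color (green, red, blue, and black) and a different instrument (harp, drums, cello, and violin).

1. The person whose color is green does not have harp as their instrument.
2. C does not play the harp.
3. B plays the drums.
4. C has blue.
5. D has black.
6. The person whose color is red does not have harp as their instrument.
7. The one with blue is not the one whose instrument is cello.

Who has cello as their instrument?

With clues 1–3, B is impossible for the one with instrument cello.
With clues 1–6, D is impossible for the one with instrument cello.
With clues 1–7, C is impossible for the one with instrument cello.
That leaves A.

A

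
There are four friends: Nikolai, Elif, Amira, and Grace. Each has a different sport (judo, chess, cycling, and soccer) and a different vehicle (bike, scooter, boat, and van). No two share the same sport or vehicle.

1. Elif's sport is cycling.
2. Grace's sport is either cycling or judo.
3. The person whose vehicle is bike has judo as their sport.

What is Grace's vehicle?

With clues 1–3, boat, scooter, and van are impossible for Grace's vehicle.
That leaves bike.

bike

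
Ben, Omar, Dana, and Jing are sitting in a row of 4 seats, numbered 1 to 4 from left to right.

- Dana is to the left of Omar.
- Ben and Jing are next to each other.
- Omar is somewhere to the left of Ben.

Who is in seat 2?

With clues 1–2, Dana is ruled out for seat 2.
With clues 1–3, Ben and Jing are ruled out for seat 2.
So seat 2 is Omar.

Omar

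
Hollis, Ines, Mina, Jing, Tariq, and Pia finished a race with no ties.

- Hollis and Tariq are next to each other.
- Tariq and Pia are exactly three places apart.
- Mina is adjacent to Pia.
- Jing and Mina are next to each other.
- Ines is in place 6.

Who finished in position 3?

Jing

With clues 1–4, Hollis is ruled out for place 3.
With clues 1–5, Ines, Mina, Pia, and Tariq are ruled out for place 3.
So place 3 is Jing.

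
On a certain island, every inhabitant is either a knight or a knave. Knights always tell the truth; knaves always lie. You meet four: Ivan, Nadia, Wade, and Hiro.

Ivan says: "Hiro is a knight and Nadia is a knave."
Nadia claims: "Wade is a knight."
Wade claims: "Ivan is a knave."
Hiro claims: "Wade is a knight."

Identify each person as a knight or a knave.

Consider Ivan. Suppose Ivan is a knight.
Then no assignment of the remaining roles makes every statement match its speaker's type — contradiction.
So Ivan is a knave.
With that fixed, Wade's statement is true, so Wade is a knight.
With that fixed, Hiro's statement is true, so Hiro is a knight.
With that fixed, Nadia's statement is true, so Nadia is a knight.

Ivan: knave, Nadia: knight, Wade: knight, Hiro: knight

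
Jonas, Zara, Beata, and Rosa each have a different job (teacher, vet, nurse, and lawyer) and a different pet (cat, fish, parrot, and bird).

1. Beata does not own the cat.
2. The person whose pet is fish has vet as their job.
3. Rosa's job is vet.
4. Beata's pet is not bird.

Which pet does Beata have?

parrot

Clue 1 rules out cat for Beata's pet.
With clues 1–3, fish is impossible for Beata's pet.
With clues 1–4, bird is impossible for Beata's pet.
That leaves parrot.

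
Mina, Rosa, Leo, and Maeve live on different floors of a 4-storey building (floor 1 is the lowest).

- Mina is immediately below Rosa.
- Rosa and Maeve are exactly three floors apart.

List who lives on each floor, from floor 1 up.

From clue 1: Mina is in {1,2,3}.
From clues 1–2: Maeve → floor 1, Leo → floor 2, Mina → floor 3, Rosa → floor 4.

Maeve, Leo, Mina, Rosa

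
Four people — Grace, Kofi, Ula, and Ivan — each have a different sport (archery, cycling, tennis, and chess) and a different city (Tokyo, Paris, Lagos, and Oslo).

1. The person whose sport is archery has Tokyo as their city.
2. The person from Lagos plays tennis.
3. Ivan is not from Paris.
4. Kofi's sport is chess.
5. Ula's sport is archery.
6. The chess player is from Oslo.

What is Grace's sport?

With clues 1–4, chess is impossible for Grace's sport.
With clues 1–5, archery is impossible for Grace's sport.
With clues 1–6, tennis is impossible for Grace's sport.
That leaves cycling.

cycling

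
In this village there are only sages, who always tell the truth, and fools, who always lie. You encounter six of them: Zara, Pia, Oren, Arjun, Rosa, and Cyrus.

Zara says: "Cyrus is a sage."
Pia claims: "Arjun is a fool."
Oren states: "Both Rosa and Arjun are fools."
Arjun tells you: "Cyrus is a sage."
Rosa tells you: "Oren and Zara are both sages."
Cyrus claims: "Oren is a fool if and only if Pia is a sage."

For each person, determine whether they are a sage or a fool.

Consider Zara. Suppose Zara is a sage.
Then no assignment of the remaining roles makes every statement match its speaker's type — contradiction.
So Zara is a fool.
With that fixed, Rosa's statement is false, so Rosa is a fool.
Consider Pia. Suppose Pia is a fool.
Then no assignment of the remaining roles makes every statement match its speaker's type — contradiction.
So Pia is a sage.
Consider Oren. Suppose Oren is a fool.
Then no assignment of the remaining roles makes every statement match its speaker's type — contradiction.
So Oren is a sage.
With that fixed, Cyrus's statement is false, so Cyrus is a fool.
With that fixed, Arjun's statement is false, so Arjun is a fool.

Zara: fool, Pia: sage, Oren: sage, Arjun: fool, Rosa: fool, Cyrus: fool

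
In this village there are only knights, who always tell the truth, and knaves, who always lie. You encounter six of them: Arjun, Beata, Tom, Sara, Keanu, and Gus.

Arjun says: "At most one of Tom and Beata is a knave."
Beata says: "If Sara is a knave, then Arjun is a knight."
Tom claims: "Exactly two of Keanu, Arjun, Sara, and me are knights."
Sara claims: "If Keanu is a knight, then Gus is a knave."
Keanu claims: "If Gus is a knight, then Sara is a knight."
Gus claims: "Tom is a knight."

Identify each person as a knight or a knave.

Consider Arjun. Suppose Arjun is a knave.
Then no assignment of the remaining roles makes every statement match its speaker's type — contradiction.
So Arjun is a knight.
With that fixed, Beata's statement is true, so Beata is a knight.
Consider Tom. Suppose Tom is a knight.
Then no assignment of the remaining roles makes every statement match its speaker's type — contradiction.
So Tom is a knave.
With that fixed, Gus's statement is false, so Gus is a knave.
With that fixed, Sara's statement is true, so Sara is a knight.
With that fixed, Keanu's statement is true, so Keanu is a knight.

Arjun: knight, Beata: knight, Tom: knave, Sara: knight, Keanu: knight, Gus: knave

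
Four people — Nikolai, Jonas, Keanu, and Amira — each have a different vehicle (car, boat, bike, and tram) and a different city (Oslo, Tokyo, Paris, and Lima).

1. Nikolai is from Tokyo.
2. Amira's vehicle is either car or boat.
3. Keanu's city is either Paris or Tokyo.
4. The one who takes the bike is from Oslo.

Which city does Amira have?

Lima

Clue 1 rules out Tokyo for Amira's city.
With clues 1–3, Paris is impossible for Amira's city.
With clues 1–4, Oslo is impossible for Amira's city.
That leaves Lima.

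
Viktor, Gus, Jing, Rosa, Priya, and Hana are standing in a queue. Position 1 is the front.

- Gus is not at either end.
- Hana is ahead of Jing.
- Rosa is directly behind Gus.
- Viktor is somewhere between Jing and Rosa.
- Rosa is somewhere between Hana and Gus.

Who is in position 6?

With clue 1, Gus is ruled out for position 6.
With clues 1–2, Hana is ruled out for position 6.
With clues 1–4, Viktor is ruled out for position 6.
With clues 1–5, Priya and Rosa are ruled out for position 6.
So position 6 is Jing.

Jing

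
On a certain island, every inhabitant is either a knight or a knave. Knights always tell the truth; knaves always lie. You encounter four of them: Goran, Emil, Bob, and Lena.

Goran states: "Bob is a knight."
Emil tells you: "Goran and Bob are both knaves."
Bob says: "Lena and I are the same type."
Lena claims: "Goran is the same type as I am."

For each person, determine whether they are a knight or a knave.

Goran: knight, Emil: knave, Bob: knight, Lena: knight

Consider Goran. Suppose Goran is a knave.
Then whichever role Lena has, Lena's statement has the wrong truth value — contradiction.
So Goran is a knight.
With that fixed, Emil's statement is false, so Emil is a knave.
Consider Bob. Suppose Bob is a knave.
Then Goran's statement comes out false, contradicting Goran being a knight.
So Bob is a knight.
Consider Lena. Suppose Lena is a knave.
Then Bob's statement comes out false, contradicting Bob being a knight.
So Lena is a knight.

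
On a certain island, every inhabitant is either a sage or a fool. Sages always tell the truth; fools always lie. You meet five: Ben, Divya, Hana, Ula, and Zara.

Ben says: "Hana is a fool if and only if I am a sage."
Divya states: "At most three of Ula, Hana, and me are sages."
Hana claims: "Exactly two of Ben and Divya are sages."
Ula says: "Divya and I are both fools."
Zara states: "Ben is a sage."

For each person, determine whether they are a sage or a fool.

Regardless of anyone's role, Divya's statement is true, so Divya is a sage.
With that fixed, Ula's statement is false, so Ula is a fool.
Consider Ben. Suppose Ben is a sage.
Then no assignment of the remaining roles makes every statement match its speaker's type — contradiction.
So Ben is a fool.
With that fixed, Hana's statement is false, so Hana is a fool.
With that fixed, Zara's statement is false, so Zara is a fool.

Ben: fool, Divya: sage, Hana: fool, Ula: fool, Zara: fool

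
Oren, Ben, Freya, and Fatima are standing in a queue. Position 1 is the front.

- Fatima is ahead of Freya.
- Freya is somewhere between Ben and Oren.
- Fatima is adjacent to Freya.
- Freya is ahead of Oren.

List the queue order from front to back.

From clue 1: Freya is in {2,3,4}.
From clues 1–2: Freya → position 3.
From clues 1–3: Fatima → position 2.
From clues 1–4: Ben → position 1, Oren → position 4.

Ben, Fatima, Freya, Oren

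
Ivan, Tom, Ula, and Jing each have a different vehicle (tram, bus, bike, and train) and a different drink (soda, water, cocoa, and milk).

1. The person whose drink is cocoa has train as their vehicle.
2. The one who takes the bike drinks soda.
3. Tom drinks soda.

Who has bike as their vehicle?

With clues 1–3, Ivan, Jing, and Ula are impossible for the one with vehicle bike.
That leaves Tom.

Tom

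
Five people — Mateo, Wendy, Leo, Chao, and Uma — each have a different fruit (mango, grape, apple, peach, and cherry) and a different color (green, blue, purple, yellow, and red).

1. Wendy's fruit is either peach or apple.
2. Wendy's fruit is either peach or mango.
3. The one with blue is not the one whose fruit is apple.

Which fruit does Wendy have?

peach

Clue 1 rules out cherry, grape, and mango for Wendy's fruit.
With clues 1–2, apple is impossible for Wendy's fruit.
That leaves peach.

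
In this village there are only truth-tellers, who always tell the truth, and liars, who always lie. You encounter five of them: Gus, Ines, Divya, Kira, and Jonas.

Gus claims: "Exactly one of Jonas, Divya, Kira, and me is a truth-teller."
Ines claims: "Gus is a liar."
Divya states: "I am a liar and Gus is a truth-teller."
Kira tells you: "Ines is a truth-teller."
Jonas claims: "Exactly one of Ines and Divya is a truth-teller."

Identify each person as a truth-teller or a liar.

Consider Gus. Suppose Gus is a truth-teller.
Then whichever role Divya has, Divya's statement has the wrong truth value — contradiction.
So Gus is a liar.
With that fixed, Ines's statement is true, so Ines is a truth-teller.
With that fixed, Divya's statement is false, so Divya is a liar.
With that fixed, Kira's statement is true, so Kira is a truth-teller.
With that fixed, Jonas's statement is true, so Jonas is a truth-teller.

Gus: liar, Ines: truth-teller, Divya: liar, Kira: truth-teller, Jonas: truth-teller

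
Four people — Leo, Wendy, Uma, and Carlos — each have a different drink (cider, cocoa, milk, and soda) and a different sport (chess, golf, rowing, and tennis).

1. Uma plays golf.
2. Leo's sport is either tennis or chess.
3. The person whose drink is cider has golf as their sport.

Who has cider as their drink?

With clues 1–3, Carlos, Leo, and Wendy are impossible for the one with drink cider.
That leaves Uma.

Uma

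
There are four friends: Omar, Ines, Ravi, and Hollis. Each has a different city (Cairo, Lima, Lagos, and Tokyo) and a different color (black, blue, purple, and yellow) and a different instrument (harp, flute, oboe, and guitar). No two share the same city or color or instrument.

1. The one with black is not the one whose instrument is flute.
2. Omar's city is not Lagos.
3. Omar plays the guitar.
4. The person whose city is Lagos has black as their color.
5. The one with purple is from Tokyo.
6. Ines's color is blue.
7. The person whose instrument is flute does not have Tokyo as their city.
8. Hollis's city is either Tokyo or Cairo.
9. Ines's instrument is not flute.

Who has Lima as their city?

Ines

With clues 1–8, Hollis and Ravi are impossible for the one with city Lima.
With clues 1–9, Omar is impossible for the one with city Lima.
That leaves Ines.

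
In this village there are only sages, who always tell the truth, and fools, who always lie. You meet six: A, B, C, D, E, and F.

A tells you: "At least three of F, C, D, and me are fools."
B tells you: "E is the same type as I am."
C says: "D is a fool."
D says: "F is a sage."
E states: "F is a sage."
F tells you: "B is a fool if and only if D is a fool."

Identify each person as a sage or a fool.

A: fool, B: sage, C: fool, D: sage, E: sage, F: sage

Consider A. Suppose A is a sage.
Then no assignment of the remaining roles makes every statement match its speaker's type — contradiction.
So A is a fool.
Consider B. Suppose B is a fool.
Then no assignment of the remaining roles makes every statement match its speaker's type — contradiction.
So B is a sage.
Consider C. Suppose C is a sage.
Then no assignment of the remaining roles makes every statement match its speaker's type — contradiction.
So C is a fool.
Consider D. Suppose D is a fool.
Then A's statement comes out true, contradicting A being a fool.
So D is a sage.
With that fixed, F's statement is true, so F is a sage.
With that fixed, E's statement is true, so E is a sage.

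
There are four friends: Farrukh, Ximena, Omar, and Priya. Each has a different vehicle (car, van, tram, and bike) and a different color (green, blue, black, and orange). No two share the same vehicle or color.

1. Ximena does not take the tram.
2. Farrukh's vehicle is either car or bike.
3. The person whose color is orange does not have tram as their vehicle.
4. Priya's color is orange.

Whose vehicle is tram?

Clue 1 rules out Ximena for the one with vehicle tram.
With clues 1–2, Farrukh is impossible for the one with vehicle tram.
With clues 1–4, Priya is impossible for the one with vehicle tram.
That leaves Omar.

Omar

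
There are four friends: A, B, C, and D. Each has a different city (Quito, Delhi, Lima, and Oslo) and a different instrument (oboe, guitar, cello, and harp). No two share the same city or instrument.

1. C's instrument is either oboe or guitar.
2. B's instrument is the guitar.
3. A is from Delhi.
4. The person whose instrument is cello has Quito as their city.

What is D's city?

With clues 1–3, Delhi is impossible for D's city.
With clues 1–4, Lima and Oslo are impossible for D's city.
That leaves Quito.

Quito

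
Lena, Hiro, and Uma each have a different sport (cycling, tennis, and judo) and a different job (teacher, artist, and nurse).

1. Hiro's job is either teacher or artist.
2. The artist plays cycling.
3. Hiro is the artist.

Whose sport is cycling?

Hiro

With clues 1–3, Lena and Uma are impossible for the one with sport cycling.
That leaves Hiro.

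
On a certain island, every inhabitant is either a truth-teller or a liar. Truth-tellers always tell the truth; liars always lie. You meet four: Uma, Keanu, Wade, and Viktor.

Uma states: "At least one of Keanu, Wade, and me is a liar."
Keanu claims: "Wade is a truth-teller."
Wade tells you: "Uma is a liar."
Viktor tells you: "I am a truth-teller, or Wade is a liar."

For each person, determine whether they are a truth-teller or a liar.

Consider Uma. Suppose Uma is a liar.
Then Uma's own statement would have to be false, but it can't be — contradiction.
So Uma is a truth-teller.
With that fixed, Wade's statement is false, so Wade is a liar.
With that fixed, Viktor's statement is true, so Viktor is a truth-teller.
With that fixed, Keanu's statement is false, so Keanu is a liar.

Uma: truth-teller, Keanu: liar, Wade: liar, Viktor: truth-teller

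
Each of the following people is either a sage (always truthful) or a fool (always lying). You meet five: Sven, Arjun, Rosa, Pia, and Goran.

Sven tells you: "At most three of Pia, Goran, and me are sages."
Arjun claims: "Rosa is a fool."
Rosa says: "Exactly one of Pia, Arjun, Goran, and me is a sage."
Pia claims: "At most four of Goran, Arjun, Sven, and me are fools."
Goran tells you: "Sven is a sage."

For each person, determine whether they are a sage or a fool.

Sven: sage, Arjun: sage, Rosa: fool, Pia: sage, Goran: sage

Regardless of anyone's role, Sven's statement is true, so Sven is a sage.
With that fixed, Pia's statement is true, so Pia is a sage.
With that fixed, Goran's statement is true, so Goran is a sage.
With that fixed, Rosa's statement is false, so Rosa is a fool.
With that fixed, Arjun's statement is true, so Arjun is a sage.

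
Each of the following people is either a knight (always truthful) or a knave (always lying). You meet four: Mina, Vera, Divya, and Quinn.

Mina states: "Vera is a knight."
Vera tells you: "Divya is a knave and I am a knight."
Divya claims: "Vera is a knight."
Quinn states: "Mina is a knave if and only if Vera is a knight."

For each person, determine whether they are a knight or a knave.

Consider Mina. Suppose Mina is a knight.
Then no assignment of the remaining roles makes every statement match its speaker's type — contradiction.
So Mina is a knave.
Consider Vera. Suppose Vera is a knight.
Then Mina's statement comes out true, contradicting Mina being a knave.
So Vera is a knave.
With that fixed, Divya's statement is false, so Divya is a knave.
With that fixed, Quinn's statement is false, so Quinn is a knave.

Mina: knave, Vera: knave, Divya: knave, Quinn: knave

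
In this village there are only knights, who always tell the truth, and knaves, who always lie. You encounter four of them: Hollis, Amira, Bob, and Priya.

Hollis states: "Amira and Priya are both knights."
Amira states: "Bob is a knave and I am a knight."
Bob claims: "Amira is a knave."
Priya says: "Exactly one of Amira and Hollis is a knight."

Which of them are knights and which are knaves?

Consider Hollis. Suppose Hollis is a knight.
Then no assignment of the remaining roles makes every statement match its speaker's type — contradiction.
So Hollis is a knave.
Consider Amira. Suppose Amira is a knight.
Then no assignment of the remaining roles makes every statement match its speaker's type — contradiction.
So Amira is a knave.
With that fixed, Bob's statement is true, so Bob is a knight.
With that fixed, Priya's statement is false, so Priya is a knave.

Hollis: knave, Amira: knave, Bob: knight, Priya: knave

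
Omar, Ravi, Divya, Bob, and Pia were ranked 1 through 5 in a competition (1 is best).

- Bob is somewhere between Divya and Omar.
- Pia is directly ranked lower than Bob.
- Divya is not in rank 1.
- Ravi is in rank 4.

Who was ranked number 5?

With clue 1, Bob is ruled out for rank 5.
With clues 1–2, Pia is ruled out for rank 5.
With clues 1–4, Omar and Ravi are ruled out for rank 5.
So rank 5 is Divya.

Divya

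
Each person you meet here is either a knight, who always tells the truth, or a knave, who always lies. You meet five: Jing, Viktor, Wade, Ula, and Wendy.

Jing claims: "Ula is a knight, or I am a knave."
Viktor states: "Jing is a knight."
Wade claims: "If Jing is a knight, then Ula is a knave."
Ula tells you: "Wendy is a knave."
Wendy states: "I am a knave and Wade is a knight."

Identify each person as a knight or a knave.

Jing: knight, Viktor: knight, Wade: knave, Ula: knight, Wendy: knave

Consider Jing. Suppose Jing is a knave.
Then Jing's own statement would have to be false, but it can't be — contradiction.
So Jing is a knight.
With that fixed, Viktor's statement is true, so Viktor is a knight.
Consider Wade. Suppose Wade is a knight.
Then whichever role Wendy has, Wendy's statement has the wrong truth value — contradiction.
So Wade is a knave.
With that fixed, Wendy's statement is false, so Wendy is a knave.
With that fixed, Ula's statement is true, so Ula is a knight.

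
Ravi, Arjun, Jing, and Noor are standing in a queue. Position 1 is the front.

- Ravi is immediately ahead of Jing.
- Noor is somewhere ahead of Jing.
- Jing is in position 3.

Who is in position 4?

Arjun

With clue 1, Ravi is ruled out for position 4.
With clues 1–2, Noor is ruled out for position 4.
With clues 1–3, Jing is ruled out for position 4.
So position 4 is Arjun.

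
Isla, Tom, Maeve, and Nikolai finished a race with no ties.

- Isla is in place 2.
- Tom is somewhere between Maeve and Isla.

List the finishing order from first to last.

Nikolai, Isla, Tom, Maeve

From clue 1: Isla → place 2.
From clues 1–2: Nikolai → place 1, Tom → place 3, Maeve → place 4.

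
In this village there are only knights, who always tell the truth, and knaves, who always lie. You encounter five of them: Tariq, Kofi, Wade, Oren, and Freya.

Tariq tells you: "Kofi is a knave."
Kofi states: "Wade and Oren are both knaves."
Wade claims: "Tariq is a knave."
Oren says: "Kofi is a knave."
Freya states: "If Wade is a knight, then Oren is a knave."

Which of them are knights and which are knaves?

Consider Tariq. Suppose Tariq is a knave.
Then no assignment of the remaining roles makes every statement match its speaker's type — contradiction.
So Tariq is a knight.
With that fixed, Wade's statement is false, so Wade is a knave.
With that fixed, Freya's statement is true, so Freya is a knight.
Consider Kofi. Suppose Kofi is a knight.
Then Tariq's statement comes out false, contradicting Tariq being a knight.
So Kofi is a knave.
With that fixed, Oren's statement is true, so Oren is a knight.

Tariq: knight, Kofi: knave, Wade: knave, Oren: knight, Freya: knight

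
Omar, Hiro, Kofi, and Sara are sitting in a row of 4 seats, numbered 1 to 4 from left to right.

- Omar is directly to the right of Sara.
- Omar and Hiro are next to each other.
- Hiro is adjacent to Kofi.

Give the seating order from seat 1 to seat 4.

Sara, Omar, Hiro, Kofi

From clue 1: Omar is in {2,3,4}.
From clues 1–2: Omar is in {2,3}.
From clues 1–3: Sara → seat 1, Omar → seat 2, Hiro → seat 3, Kofi → seat 4.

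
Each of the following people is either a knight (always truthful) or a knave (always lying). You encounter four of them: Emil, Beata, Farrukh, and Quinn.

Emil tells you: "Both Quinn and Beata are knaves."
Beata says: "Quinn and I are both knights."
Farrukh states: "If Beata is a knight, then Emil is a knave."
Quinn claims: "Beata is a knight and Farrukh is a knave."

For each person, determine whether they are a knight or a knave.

Emil: knight, Beata: knave, Farrukh: knight, Quinn: knave

Consider Emil. Suppose Emil is a knave.
Then no assignment of the remaining roles makes every statement match its speaker's type — contradiction.
So Emil is a knight.
Consider Beata. Suppose Beata is a knight.
Then Emil's statement comes out false, contradicting Emil being a knight.
So Beata is a knave.
With that fixed, Farrukh's statement is true, so Farrukh is a knight.
With that fixed, Quinn's statement is false, so Quinn is a knave.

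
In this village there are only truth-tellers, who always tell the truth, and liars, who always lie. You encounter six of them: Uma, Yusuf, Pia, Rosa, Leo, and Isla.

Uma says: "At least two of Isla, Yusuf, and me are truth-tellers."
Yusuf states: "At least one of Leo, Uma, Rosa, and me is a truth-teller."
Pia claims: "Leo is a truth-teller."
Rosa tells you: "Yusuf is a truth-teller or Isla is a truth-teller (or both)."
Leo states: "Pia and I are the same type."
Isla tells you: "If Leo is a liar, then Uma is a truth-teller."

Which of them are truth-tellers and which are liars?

Uma: truth-teller, Yusuf: truth-teller, Pia: truth-teller, Rosa: truth-teller, Leo: truth-teller, Isla: truth-teller

Consider Uma. Suppose Uma is a liar.
Then no assignment of the remaining roles makes every statement match its speaker's type — contradiction.
So Uma is a truth-teller.
With that fixed, Yusuf's statement is true, so Yusuf is a truth-teller.
With that fixed, Rosa's statement is true, so Rosa is a truth-teller.
With that fixed, Isla's statement is true, so Isla is a truth-teller.
Consider Pia. Suppose Pia is a liar.
Then whichever role Leo has, Leo's statement has the wrong truth value — contradiction.
So Pia is a truth-teller.
Consider Leo. Suppose Leo is a liar.
Then Pia's statement comes out false, contradicting Pia being a truth-teller.
So Leo is a truth-teller.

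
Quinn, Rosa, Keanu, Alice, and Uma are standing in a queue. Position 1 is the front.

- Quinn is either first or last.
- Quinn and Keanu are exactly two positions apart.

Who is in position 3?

Keanu

With clue 1, Quinn is ruled out for position 3.
With clues 1–2, Alice, Rosa, and Uma are ruled out for position 3.
So position 3 is Keanu.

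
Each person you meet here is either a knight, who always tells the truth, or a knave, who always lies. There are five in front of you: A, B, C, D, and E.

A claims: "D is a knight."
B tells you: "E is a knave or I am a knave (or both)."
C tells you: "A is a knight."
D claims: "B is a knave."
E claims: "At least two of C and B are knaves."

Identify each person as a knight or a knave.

A: knave, B: knight, C: knave, D: knave, E: knave

Consider A. Suppose A is a knight.
Then no assignment of the remaining roles makes every statement match its speaker's type — contradiction.
So A is a knave.
With that fixed, C's statement is false, so C is a knave.
Consider B. Suppose B is a knave.
Then B's own statement would have to be false, but it can't be — contradiction.
So B is a knight.
With that fixed, D's statement is false, so D is a knave.
With that fixed, E's statement is false, so E is a knave.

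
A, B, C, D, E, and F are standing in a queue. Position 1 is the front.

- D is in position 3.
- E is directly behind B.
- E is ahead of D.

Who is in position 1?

With clue 1, D is ruled out for position 1.
With clues 1–2, E is ruled out for position 1.
With clues 1–3, A, C, and F are ruled out for position 1.
So position 1 is B.

B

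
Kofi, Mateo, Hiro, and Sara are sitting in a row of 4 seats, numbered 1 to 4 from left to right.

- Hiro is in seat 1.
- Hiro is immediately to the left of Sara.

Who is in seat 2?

Sara

With clue 1, Hiro is ruled out for seat 2.
With clues 1–2, Kofi and Mateo are ruled out for seat 2.
So seat 2 is Sara.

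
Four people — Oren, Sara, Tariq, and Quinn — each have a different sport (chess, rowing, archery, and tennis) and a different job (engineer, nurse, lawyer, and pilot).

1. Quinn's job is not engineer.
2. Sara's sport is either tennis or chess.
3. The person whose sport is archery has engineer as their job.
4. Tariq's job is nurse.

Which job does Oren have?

engineer

With clues 1–4, lawyer, nurse, and pilot are impossible for Oren's job.
That leaves engineer.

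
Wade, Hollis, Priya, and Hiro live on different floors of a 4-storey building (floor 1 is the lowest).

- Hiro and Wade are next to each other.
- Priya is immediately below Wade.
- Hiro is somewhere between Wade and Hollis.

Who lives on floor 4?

Hollis

With clues 1–2, Priya and Wade are ruled out for floor 4.
With clues 1–3, Hiro is ruled out for floor 4.
So floor 4 is Hollis.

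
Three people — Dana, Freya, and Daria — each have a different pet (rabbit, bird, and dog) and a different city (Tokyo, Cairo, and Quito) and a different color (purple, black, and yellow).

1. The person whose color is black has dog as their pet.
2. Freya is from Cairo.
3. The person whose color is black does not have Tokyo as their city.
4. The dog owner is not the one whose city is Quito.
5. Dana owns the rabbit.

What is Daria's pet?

bird

With clues 1–4, dog is impossible for Daria's pet.
With clues 1–5, rabbit is impossible for Daria's pet.
That leaves bird.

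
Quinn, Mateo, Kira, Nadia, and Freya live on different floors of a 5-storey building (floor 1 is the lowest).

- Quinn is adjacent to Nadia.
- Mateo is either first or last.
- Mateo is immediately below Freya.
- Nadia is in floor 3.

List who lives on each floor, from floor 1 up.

Mateo, Freya, Nadia, Quinn, Kira

From clues 1–2: Mateo is in {1,5}.
From clues 1–3: Mateo → floor 1, Freya → floor 2.
From clues 1–4: Nadia → floor 3, Quinn → floor 4, Kira → floor 5.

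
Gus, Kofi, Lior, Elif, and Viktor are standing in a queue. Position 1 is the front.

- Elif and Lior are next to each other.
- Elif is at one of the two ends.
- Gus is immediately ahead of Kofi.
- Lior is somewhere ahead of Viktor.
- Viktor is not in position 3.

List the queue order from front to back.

From clues 1–2: Lior is in {2,4}.
From clues 1–4: Elif → position 1, Lior → position 2.
From clues 1–5: Gus → position 3, Kofi → position 4, Viktor → position 5.

Elif, Lior, Gus, Kofi, Viktor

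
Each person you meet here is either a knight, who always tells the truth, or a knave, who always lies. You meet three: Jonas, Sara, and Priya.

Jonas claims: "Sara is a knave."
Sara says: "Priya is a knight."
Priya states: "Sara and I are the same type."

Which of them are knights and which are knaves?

Jonas: knave, Sara: knight, Priya: knight

Consider Jonas. Suppose Jonas is a knight.
Then no assignment of the remaining roles makes every statement match its speaker's type — contradiction.
So Jonas is a knave.
Consider Sara. Suppose Sara is a knave.
Then Jonas's statement comes out true, contradicting Jonas being a knave.
So Sara is a knight.
Consider Priya. Suppose Priya is a knave.
Then Sara's statement comes out false, contradicting Sara being a knight.
So Priya is a knight.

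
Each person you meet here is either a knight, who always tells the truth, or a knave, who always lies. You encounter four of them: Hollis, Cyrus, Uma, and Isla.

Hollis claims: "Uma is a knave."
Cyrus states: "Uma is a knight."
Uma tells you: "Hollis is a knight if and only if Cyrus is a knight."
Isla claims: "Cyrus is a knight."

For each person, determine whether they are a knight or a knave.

Consider Hollis. Suppose Hollis is a knave.
Then no assignment of the remaining roles makes every statement match its speaker's type — contradiction.
So Hollis is a knight.
Consider Cyrus. Suppose Cyrus is a knight.
Then no assignment of the remaining roles makes every statement match its speaker's type — contradiction.
So Cyrus is a knave.
With that fixed, Uma's statement is false, so Uma is a knave.
With that fixed, Isla's statement is false, so Isla is a knave.

Hollis: knight, Cyrus: knave, Uma: knave, Isla: knave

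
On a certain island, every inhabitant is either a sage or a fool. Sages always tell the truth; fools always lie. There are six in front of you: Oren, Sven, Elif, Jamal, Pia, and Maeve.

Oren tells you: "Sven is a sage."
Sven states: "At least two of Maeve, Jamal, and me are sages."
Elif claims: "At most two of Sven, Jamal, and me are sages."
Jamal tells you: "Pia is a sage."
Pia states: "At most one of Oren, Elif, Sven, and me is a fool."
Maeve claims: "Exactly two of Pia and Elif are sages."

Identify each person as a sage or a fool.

Consider Oren. Suppose Oren is a sage.
Then no assignment of the remaining roles makes every statement match its speaker's type — contradiction.
So Oren is a fool.
Consider Sven. Suppose Sven is a sage.
Then Oren's statement comes out true, contradicting Oren being a fool.
So Sven is a fool.
With that fixed, Elif's statement is true, so Elif is a sage.
With that fixed, Pia's statement is false, so Pia is a fool.
With that fixed, Maeve's statement is false, so Maeve is a fool.
With that fixed, Jamal's statement is false, so Jamal is a fool.

Oren: fool, Sven: fool, Elif: sage, Jamal: fool, Pia: fool, Maeve: fool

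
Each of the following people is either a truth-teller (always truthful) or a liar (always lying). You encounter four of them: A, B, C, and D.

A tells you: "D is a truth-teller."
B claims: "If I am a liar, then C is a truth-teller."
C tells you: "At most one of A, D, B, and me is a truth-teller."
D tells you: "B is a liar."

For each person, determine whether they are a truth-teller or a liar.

Consider A. Suppose A is a liar.
Then no assignment of the remaining roles makes every statement match its speaker's type — contradiction.
So A is a truth-teller.
Consider B. Suppose B is a truth-teller.
Then no assignment of the remaining roles makes every statement match its speaker's type — contradiction.
So B is a liar.
With that fixed, D's statement is true, so D is a truth-teller.
With that fixed, C's statement is false, so C is a liar.

A: truth-teller, B: liar, C: liar, D: truth-teller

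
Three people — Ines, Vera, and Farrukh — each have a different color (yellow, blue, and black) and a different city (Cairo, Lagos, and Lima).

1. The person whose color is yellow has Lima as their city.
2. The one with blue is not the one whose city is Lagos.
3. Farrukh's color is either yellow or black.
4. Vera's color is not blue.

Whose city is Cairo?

With clues 1–3, Farrukh is impossible for the one with city Cairo.
With clues 1–4, Vera is impossible for the one with city Cairo.
That leaves Ines.

Ines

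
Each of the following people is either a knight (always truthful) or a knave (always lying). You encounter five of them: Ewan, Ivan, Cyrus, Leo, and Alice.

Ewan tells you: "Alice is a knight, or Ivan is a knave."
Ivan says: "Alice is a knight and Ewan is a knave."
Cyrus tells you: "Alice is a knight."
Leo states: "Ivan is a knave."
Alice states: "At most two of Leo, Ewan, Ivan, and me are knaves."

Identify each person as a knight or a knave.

Ewan: knight, Ivan: knave, Cyrus: knight, Leo: knight, Alice: knight

Consider Ewan. Suppose Ewan is a knave.
Then no assignment of the remaining roles makes every statement match its speaker's type — contradiction.
So Ewan is a knight.
With that fixed, Ivan's statement is false, so Ivan is a knave.
With that fixed, Leo's statement is true, so Leo is a knight.
With that fixed, Alice's statement is true, so Alice is a knight.
With that fixed, Cyrus's statement is true, so Cyrus is a knight.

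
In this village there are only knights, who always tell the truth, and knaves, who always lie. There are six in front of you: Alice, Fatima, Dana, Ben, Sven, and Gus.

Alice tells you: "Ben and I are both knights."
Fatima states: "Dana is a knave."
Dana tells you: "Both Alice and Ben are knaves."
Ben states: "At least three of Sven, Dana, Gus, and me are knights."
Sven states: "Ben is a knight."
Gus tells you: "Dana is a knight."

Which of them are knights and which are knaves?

Alice: knave, Fatima: knave, Dana: knight, Ben: knave, Sven: knave, Gus: knight

Consider Alice. Suppose Alice is a knight.
Then no assignment of the remaining roles makes every statement match its speaker's type — contradiction.
So Alice is a knave.
Consider Fatima. Suppose Fatima is a knight.
Then no assignment of the remaining roles makes every statement match its speaker's type — contradiction.
So Fatima is a knave.
Consider Dana. Suppose Dana is a knave.
Then Fatima's statement comes out true, contradicting Fatima being a knave.
So Dana is a knight.
With that fixed, Gus's statement is true, so Gus is a knight.
Consider Ben. Suppose Ben is a knight.
Then Dana's statement comes out false, contradicting Dana being a knight.
So Ben is a knave.
With that fixed, Sven's statement is false, so Sven is a knave.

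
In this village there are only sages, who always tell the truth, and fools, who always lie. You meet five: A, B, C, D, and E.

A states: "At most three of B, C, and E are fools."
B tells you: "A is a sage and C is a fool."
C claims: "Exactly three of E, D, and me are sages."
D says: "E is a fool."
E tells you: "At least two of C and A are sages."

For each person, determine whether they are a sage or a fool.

A: sage, B: sage, C: fool, D: sage, E: fool

Regardless of anyone's role, A's statement is true, so A is a sage.
Consider B. Suppose B is a fool.
Then no assignment of the remaining roles makes every statement match its speaker's type — contradiction.
So B is a sage.
Consider C. Suppose C is a sage.
Then B's statement comes out false, contradicting B being a sage.
So C is a fool.
With that fixed, E's statement is false, so E is a fool.
With that fixed, D's statement is true, so D is a sage.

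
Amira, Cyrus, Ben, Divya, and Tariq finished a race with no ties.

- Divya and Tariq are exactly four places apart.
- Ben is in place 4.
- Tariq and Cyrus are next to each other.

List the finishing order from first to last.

From clue 1: Divya is in {1,5}.
From clues 1–2: Ben → place 4.
From clues 1–3: Tariq → place 1, Cyrus → place 2, Amira → place 3, Divya → place 5.

Tariq, Cyrus, Amira, Ben, Divya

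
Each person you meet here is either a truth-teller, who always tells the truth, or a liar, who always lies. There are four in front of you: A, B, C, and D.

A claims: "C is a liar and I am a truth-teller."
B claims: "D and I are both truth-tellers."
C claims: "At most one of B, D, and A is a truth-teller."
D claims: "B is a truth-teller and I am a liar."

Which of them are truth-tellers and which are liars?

A: liar, B: liar, C: truth-teller, D: liar

Consider A. Suppose A is a truth-teller.
Then no assignment of the remaining roles makes every statement match its speaker's type — contradiction.
So A is a liar.
Consider B. Suppose B is a truth-teller.
Then whichever role D has, D's statement has the wrong truth value — contradiction.
So B is a liar.
With that fixed, C's statement is true, so C is a truth-teller.
With that fixed, D's statement is false, so D is a liar.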